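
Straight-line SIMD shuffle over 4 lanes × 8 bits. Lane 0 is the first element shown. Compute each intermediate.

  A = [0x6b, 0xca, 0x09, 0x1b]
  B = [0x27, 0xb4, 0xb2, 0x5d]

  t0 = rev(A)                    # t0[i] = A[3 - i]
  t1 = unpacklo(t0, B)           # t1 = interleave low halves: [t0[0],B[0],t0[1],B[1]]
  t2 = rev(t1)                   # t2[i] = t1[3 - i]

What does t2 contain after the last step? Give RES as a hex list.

→ t0 |1b|09|ca|6b|
→ t1 |1b|27|09|b4|
→ t2 |b4|09|27|1b|

RES = [0xb4, 0x09, 0x27, 0x1b]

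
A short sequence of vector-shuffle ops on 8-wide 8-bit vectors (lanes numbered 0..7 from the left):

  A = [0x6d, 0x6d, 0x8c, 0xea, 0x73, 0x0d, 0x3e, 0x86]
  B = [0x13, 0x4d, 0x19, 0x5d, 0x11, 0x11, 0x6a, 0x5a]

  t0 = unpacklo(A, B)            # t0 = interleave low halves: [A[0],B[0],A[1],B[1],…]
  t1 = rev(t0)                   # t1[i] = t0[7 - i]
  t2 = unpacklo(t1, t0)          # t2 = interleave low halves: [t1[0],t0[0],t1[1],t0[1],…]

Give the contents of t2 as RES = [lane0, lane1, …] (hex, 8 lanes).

RES = [ 0x5d  0x6d  0xea  0x13  0x19  0x6d  0x8c  0x4d ]

t0 = [0x6d, 0x13, 0x6d, 0x4d, 0x8c, 0x19, 0xea, 0x5d]
t1 = [0x5d, 0xea, 0x19, 0x8c, 0x4d, 0x6d, 0x13, 0x6d]
t2 = [0x5d, 0x6d, 0xea, 0x13, 0x19, 0x6d, 0x8c, 0x4d]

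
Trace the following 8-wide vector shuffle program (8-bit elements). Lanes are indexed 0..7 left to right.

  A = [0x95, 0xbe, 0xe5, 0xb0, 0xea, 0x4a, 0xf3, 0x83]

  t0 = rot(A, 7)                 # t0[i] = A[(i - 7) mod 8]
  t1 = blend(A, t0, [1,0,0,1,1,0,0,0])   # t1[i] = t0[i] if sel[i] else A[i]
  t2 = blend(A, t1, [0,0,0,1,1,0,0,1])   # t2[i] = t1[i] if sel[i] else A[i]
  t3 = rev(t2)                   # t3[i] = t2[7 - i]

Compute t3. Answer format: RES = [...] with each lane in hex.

→ t0 |be|e5|b0|ea|4a|f3|83|95|
→ t1 |be|be|e5|ea|4a|4a|f3|83|
→ t2 |95|be|e5|ea|4a|4a|f3|83|
→ t3 |83|f3|4a|4a|ea|e5|be|95|

RES = [0x83, 0xf3, 0x4a, 0x4a, 0xea, 0xe5, 0xbe, 0x95]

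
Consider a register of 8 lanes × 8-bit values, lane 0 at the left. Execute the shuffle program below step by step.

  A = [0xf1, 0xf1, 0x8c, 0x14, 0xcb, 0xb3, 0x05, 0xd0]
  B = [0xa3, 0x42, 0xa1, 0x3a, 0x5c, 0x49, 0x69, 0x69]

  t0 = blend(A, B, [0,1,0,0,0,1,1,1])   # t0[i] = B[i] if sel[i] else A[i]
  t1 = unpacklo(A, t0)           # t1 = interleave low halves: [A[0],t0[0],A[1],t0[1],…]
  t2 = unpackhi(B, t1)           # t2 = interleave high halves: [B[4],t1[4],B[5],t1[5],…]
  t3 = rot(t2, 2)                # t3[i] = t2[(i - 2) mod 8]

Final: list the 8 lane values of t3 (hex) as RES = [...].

→ t0 |f1|42|8c|14|cb|49|69|69|
→ t1 |f1|f1|f1|42|8c|8c|14|14|
→ t2 |5c|8c|49|8c|69|14|69|14|
→ t3 |69|14|5c|8c|49|8c|69|14|

RES = [ 0x69  0x14  0x5c  0x8c  0x49  0x8c  0x69  0x14 ]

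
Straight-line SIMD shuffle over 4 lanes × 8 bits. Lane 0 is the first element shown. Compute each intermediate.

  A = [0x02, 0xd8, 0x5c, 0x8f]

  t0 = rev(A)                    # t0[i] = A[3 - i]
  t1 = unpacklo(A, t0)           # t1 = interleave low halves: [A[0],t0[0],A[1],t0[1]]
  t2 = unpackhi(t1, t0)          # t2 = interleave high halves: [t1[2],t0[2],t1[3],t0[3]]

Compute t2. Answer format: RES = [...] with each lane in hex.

RES = [0xd8, 0xd8, 0x5c, 0x02]

→ t0 |8f|5c|d8|02|
→ t1 |02|8f|d8|5c|
→ t2 |d8|d8|5c|02|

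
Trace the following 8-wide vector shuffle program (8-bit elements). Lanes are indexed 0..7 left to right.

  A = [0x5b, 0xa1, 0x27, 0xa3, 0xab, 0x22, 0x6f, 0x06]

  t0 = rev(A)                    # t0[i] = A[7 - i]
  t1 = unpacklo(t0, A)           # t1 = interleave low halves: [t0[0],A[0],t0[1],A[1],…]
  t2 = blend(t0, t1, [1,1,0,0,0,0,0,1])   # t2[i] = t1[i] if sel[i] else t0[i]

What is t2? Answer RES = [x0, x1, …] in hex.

RES = [ 0x06  0x5b  0x22  0xab  0xa3  0x27  0xa1  0xa3 ]

t0 = [0x06, 0x6f, 0x22, 0xab, 0xa3, 0x27, 0xa1, 0x5b]
t1 = [0x06, 0x5b, 0x6f, 0xa1, 0x22, 0x27, 0xab, 0xa3]
t2 = [0x06, 0x5b, 0x22, 0xab, 0xa3, 0x27, 0xa1, 0xa3]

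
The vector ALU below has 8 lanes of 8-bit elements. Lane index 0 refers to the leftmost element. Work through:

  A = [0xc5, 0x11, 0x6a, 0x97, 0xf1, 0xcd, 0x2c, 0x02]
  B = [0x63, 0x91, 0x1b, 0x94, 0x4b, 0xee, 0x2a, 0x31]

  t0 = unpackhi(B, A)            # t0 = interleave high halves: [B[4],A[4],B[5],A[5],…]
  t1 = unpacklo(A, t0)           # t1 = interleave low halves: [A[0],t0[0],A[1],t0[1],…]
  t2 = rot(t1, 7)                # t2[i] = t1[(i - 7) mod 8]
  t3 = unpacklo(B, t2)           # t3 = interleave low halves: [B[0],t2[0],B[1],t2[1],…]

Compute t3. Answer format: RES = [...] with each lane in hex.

RES = [ 0x63  0x4b  0x91  0x11  0x1b  0xf1  0x94  0x6a ]

t0 = [0x4b, 0xf1, 0xee, 0xcd, 0x2a, 0x2c, 0x31, 0x02]
t1 = [0xc5, 0x4b, 0x11, 0xf1, 0x6a, 0xee, 0x97, 0xcd]
t2 = [0x4b, 0x11, 0xf1, 0x6a, 0xee, 0x97, 0xcd, 0xc5]
t3 = [0x63, 0x4b, 0x91, 0x11, 0x1b, 0xf1, 0x94, 0x6a]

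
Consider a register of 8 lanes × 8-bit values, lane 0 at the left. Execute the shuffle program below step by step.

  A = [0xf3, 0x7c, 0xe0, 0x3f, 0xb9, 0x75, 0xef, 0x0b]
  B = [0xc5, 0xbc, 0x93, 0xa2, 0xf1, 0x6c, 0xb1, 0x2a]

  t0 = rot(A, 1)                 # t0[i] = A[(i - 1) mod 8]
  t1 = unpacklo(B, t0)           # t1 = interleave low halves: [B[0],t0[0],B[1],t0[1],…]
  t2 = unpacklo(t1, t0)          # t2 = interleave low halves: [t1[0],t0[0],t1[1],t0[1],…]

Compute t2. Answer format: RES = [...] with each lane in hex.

t0 = [0x0b, 0xf3, 0x7c, 0xe0, 0x3f, 0xb9, 0x75, 0xef]
t1 = [0xc5, 0x0b, 0xbc, 0xf3, 0x93, 0x7c, 0xa2, 0xe0]
t2 = [0xc5, 0x0b, 0x0b, 0xf3, 0xbc, 0x7c, 0xf3, 0xe0]

RES = [ 0xc5  0x0b  0x0b  0xf3  0xbc  0x7c  0xf3  0xe0 ]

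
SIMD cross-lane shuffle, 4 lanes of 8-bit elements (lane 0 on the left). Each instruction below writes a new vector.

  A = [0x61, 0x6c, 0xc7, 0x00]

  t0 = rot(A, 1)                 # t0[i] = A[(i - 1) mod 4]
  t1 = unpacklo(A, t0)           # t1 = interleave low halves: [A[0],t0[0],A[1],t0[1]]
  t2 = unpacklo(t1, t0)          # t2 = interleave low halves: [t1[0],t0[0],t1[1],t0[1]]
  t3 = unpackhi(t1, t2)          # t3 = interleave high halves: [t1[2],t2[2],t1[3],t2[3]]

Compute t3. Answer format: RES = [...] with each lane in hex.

t0 = [0x00, 0x61, 0x6c, 0xc7]
t1 = [0x61, 0x00, 0x6c, 0x61]
t2 = [0x61, 0x00, 0x00, 0x61]
t3 = [0x6c, 0x00, 0x61, 0x61]

RES = [ 0x6c  0x00  0x61  0x61 ]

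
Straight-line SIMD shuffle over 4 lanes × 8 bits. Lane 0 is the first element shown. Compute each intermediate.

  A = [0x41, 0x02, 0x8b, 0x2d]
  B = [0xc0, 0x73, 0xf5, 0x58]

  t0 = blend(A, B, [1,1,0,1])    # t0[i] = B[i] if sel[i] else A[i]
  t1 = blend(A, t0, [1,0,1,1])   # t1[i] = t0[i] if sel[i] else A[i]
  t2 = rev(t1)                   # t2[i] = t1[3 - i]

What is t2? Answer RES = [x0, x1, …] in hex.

RES = [ 0x58  0x8b  0x02  0xc0 ]

t0 = [0xc0, 0x73, 0x8b, 0x58]
t1 = [0xc0, 0x02, 0x8b, 0x58]
t2 = [0x58, 0x8b, 0x02, 0xc0]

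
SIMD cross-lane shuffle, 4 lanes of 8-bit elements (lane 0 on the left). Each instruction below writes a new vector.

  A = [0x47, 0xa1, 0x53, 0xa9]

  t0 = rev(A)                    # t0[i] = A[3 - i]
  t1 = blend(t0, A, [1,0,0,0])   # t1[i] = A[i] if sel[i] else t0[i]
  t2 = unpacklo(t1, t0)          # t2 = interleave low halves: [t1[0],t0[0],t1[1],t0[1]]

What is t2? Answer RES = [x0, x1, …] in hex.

RES = [ 0x47  0xa9  0x53  0x53 ]

t0 = [0xa9, 0x53, 0xa1, 0x47]
t1 = [0x47, 0x53, 0xa1, 0x47]
t2 = [0x47, 0xa9, 0x53, 0x53]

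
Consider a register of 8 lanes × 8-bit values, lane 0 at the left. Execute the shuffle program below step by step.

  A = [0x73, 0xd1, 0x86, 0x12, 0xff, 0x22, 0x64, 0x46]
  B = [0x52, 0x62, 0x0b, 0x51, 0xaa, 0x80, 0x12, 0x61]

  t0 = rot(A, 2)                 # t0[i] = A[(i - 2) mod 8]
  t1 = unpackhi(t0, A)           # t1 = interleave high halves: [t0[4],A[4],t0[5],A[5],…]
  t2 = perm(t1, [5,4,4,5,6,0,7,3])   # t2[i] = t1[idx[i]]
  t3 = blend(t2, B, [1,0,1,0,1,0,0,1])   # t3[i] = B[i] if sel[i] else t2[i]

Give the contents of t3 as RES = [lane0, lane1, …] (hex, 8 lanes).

→ t0 |64|46|73|d1|86|12|ff|22|
→ t1 |86|ff|12|22|ff|64|22|46|
→ t2 |64|ff|ff|64|22|86|46|22|
→ t3 |52|ff|0b|64|aa|86|46|61|

RES = [ 0x52  0xff  0x0b  0x64  0xaa  0x86  0x46  0x61 ]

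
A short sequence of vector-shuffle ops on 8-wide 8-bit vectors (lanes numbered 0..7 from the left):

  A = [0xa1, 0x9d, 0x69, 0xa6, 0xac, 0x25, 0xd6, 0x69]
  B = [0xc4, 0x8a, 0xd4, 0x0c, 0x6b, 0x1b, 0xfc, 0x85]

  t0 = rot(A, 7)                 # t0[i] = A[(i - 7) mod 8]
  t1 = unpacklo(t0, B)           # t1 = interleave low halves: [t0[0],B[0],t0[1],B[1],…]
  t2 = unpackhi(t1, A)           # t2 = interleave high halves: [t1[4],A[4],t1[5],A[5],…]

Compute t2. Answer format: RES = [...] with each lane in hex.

  t0: 9d 69 a6 ac 25 d6 69 a1
  t1: 9d c4 69 8a a6 d4 ac 0c
  t2: a6 ac d4 25 ac d6 0c 69

RES = [0xa6, 0xac, 0xd4, 0x25, 0xac, 0xd6, 0x0c, 0x69]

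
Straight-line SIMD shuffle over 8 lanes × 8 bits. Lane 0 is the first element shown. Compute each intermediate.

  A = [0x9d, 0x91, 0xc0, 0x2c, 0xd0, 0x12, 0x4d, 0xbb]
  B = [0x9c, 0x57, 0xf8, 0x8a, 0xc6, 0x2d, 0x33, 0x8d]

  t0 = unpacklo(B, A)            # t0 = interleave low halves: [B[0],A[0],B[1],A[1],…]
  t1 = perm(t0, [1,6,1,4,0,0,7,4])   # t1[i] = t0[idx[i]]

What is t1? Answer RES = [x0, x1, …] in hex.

  t0: 9c 9d 57 91 f8 c0 8a 2c
  t1: 9d 8a 9d f8 9c 9c 2c f8

RES = [ 0x9d  0x8a  0x9d  0xf8  0x9c  0x9c  0x2c  0xf8 ]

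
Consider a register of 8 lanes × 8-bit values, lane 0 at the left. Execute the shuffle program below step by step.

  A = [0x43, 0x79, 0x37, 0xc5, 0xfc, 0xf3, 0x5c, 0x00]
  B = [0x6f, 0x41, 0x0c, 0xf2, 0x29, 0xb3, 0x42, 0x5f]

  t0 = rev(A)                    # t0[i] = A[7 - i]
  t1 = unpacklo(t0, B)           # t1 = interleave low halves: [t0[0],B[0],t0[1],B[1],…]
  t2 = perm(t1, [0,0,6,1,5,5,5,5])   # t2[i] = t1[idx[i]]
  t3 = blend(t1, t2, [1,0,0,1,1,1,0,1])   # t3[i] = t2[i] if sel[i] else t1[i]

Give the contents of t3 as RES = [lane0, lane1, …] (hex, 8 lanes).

  t0: 00 5c f3 fc c5 37 79 43
  t1: 00 6f 5c 41 f3 0c fc f2
  t2: 00 00 fc 6f 0c 0c 0c 0c
  t3: 00 6f 5c 6f 0c 0c fc 0c

RES = [0x00, 0x6f, 0x5c, 0x6f, 0x0c, 0x0c, 0xfc, 0x0c]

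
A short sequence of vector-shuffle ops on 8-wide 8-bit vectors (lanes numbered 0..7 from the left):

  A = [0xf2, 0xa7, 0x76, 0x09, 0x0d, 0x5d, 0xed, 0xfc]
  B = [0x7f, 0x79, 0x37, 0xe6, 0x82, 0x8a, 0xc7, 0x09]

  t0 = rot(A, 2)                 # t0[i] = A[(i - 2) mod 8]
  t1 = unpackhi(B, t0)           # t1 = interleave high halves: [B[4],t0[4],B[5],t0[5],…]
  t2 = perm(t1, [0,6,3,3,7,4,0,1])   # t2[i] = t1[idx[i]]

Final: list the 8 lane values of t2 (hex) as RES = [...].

RES = [ 0x82  0x09  0x09  0x09  0x5d  0xc7  0x82  0x76 ]

→ t0 |ed|fc|f2|a7|76|09|0d|5d|
→ t1 |82|76|8a|09|c7|0d|09|5d|
→ t2 |82|09|09|09|5d|c7|82|76|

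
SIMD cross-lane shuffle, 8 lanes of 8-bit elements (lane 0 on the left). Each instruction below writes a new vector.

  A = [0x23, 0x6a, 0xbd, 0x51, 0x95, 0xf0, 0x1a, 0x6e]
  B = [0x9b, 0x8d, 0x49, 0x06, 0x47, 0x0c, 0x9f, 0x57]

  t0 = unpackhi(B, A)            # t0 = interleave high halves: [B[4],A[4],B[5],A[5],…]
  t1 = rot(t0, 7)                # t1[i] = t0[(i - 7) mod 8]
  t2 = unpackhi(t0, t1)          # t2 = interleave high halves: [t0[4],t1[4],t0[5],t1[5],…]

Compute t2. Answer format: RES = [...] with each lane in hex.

RES = [ 0x9f  0x1a  0x1a  0x57  0x57  0x6e  0x6e  0x47 ]

t0 = [0x47, 0x95, 0x0c, 0xf0, 0x9f, 0x1a, 0x57, 0x6e]
t1 = [0x95, 0x0c, 0xf0, 0x9f, 0x1a, 0x57, 0x6e, 0x47]
t2 = [0x9f, 0x1a, 0x1a, 0x57, 0x57, 0x6e, 0x6e, 0x47]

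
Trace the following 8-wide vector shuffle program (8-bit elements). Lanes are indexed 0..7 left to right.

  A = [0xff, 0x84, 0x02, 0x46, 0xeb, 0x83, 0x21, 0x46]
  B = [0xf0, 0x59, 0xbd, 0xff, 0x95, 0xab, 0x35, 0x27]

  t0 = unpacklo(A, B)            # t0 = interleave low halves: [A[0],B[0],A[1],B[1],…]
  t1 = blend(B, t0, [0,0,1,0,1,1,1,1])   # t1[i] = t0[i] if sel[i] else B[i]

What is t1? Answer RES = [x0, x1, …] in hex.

→ t0 |ff|f0|84|59|02|bd|46|ff|
→ t1 |f0|59|84|ff|02|bd|46|ff|

RES = [ 0xf0  0x59  0x84  0xff  0x02  0xbd  0x46  0xff ]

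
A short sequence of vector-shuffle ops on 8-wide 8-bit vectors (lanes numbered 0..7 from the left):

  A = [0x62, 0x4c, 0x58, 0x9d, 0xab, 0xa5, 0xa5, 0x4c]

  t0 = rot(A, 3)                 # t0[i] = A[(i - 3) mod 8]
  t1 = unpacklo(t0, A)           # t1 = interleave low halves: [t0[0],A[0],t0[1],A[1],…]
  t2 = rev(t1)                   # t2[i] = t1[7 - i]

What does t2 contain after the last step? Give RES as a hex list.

RES = [ 0x9d  0x62  0x58  0x4c  0x4c  0xa5  0x62  0xa5 ]

  t0: a5 a5 4c 62 4c 58 9d ab
  t1: a5 62 a5 4c 4c 58 62 9d
  t2: 9d 62 58 4c 4c a5 62 a5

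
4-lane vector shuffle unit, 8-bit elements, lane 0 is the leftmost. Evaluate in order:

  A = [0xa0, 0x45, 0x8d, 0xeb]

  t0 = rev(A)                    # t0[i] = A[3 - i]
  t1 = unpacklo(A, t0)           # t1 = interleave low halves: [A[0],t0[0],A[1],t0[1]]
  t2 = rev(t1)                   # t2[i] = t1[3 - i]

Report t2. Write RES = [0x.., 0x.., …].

t0 = [0xeb, 0x8d, 0x45, 0xa0]
t1 = [0xa0, 0xeb, 0x45, 0x8d]
t2 = [0x8d, 0x45, 0xeb, 0xa0]

RES = [ 0x8d  0x45  0xeb  0xa0 ]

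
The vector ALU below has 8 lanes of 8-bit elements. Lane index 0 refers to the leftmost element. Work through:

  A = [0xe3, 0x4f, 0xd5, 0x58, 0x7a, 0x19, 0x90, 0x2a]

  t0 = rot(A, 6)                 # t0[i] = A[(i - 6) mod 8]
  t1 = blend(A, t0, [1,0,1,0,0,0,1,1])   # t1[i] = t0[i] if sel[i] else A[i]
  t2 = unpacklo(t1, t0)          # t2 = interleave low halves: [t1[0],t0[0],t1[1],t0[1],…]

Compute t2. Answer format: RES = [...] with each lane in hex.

RES = [ 0xd5  0xd5  0x4f  0x58  0x7a  0x7a  0x58  0x19 ]

  t0: d5 58 7a 19 90 2a e3 4f
  t1: d5 4f 7a 58 7a 19 e3 4f
  t2: d5 d5 4f 58 7a 7a 58 19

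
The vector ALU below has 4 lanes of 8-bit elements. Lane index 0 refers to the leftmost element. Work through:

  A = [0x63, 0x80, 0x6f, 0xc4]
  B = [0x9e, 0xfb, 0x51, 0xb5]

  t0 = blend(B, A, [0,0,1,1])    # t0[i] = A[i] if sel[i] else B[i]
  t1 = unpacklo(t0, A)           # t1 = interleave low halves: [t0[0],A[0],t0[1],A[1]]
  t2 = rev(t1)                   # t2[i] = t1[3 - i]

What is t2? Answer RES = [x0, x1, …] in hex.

→ t0 |9e|fb|6f|c4|
→ t1 |9e|63|fb|80|
→ t2 |80|fb|63|9e|

RES = [ 0x80  0xfb  0x63  0x9e ]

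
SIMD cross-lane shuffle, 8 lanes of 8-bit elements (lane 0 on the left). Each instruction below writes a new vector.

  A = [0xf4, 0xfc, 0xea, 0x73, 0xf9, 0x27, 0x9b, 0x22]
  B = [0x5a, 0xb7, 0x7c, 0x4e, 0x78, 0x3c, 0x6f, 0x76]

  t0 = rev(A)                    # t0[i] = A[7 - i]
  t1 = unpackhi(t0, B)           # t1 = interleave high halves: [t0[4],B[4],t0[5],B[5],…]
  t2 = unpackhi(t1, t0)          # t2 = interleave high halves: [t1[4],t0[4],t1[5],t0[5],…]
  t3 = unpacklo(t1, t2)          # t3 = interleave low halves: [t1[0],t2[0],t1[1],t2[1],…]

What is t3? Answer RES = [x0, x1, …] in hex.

t0 = [0x22, 0x9b, 0x27, 0xf9, 0x73, 0xea, 0xfc, 0xf4]
t1 = [0x73, 0x78, 0xea, 0x3c, 0xfc, 0x6f, 0xf4, 0x76]
t2 = [0xfc, 0x73, 0x6f, 0xea, 0xf4, 0xfc, 0x76, 0xf4]
t3 = [0x73, 0xfc, 0x78, 0x73, 0xea, 0x6f, 0x3c, 0xea]

RES = [0x73, 0xfc, 0x78, 0x73, 0xea, 0x6f, 0x3c, 0xea]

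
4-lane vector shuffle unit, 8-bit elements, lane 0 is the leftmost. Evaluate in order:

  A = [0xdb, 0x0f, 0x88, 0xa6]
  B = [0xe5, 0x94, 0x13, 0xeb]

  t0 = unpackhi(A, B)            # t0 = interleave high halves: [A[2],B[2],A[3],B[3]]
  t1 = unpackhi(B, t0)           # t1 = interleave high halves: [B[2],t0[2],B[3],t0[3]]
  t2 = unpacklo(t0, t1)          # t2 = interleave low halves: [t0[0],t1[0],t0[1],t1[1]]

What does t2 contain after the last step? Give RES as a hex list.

RES = [ 0x88  0x13  0x13  0xa6 ]

→ t0 |88|13|a6|eb|
→ t1 |13|a6|eb|eb|
→ t2 |88|13|13|a6|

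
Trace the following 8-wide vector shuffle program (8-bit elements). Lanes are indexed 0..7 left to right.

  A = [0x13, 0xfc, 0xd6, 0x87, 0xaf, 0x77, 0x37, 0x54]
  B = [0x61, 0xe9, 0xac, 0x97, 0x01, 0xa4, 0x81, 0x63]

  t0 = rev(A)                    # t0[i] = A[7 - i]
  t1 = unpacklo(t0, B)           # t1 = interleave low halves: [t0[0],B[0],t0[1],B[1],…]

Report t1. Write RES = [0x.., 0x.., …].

RES = [0x54, 0x61, 0x37, 0xe9, 0x77, 0xac, 0xaf, 0x97]

→ t0 |54|37|77|af|87|d6|fc|13|
→ t1 |54|61|37|e9|77|ac|af|97|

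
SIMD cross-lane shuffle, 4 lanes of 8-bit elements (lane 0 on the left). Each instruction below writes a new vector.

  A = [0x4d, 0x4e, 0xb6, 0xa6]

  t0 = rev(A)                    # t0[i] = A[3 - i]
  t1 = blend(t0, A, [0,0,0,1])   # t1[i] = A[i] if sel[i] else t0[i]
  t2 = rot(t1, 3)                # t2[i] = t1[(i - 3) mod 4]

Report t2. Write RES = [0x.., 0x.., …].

RES = [0xb6, 0x4e, 0xa6, 0xa6]

  t0: a6 b6 4e 4d
  t1: a6 b6 4e a6
  t2: b6 4e a6 a6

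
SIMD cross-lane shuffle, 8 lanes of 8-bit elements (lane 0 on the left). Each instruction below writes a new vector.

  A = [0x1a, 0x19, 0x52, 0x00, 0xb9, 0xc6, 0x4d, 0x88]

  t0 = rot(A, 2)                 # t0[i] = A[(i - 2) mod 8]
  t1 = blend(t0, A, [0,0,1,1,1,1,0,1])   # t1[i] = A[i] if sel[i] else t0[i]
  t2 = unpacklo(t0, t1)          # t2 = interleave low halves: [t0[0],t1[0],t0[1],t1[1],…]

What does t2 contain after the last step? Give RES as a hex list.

  t0: 4d 88 1a 19 52 00 b9 c6
  t1: 4d 88 52 00 b9 c6 b9 88
  t2: 4d 4d 88 88 1a 52 19 00

RES = [ 0x4d  0x4d  0x88  0x88  0x1a  0x52  0x19  0x00 ]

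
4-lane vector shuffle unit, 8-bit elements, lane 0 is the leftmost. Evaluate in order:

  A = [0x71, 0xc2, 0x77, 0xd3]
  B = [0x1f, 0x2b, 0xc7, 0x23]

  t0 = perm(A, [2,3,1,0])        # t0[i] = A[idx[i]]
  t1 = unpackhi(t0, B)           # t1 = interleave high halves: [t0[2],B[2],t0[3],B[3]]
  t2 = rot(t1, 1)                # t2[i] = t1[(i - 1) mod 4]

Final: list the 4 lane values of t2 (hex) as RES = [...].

RES = [0x23, 0xc2, 0xc7, 0x71]

→ t0 |77|d3|c2|71|
→ t1 |c2|c7|71|23|
→ t2 |23|c2|c7|71|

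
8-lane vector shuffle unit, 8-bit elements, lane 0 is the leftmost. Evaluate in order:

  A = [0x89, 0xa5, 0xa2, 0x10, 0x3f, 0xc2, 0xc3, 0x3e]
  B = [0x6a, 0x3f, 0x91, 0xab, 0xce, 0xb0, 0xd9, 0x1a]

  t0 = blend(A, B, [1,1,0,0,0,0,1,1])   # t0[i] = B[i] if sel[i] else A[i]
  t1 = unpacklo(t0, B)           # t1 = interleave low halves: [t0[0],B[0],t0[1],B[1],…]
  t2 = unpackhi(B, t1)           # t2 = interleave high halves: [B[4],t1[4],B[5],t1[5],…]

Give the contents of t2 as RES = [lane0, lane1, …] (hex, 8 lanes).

RES = [0xce, 0xa2, 0xb0, 0x91, 0xd9, 0x10, 0x1a, 0xab]

→ t0 |6a|3f|a2|10|3f|c2|d9|1a|
→ t1 |6a|6a|3f|3f|a2|91|10|ab|
→ t2 |ce|a2|b0|91|d9|10|1a|ab|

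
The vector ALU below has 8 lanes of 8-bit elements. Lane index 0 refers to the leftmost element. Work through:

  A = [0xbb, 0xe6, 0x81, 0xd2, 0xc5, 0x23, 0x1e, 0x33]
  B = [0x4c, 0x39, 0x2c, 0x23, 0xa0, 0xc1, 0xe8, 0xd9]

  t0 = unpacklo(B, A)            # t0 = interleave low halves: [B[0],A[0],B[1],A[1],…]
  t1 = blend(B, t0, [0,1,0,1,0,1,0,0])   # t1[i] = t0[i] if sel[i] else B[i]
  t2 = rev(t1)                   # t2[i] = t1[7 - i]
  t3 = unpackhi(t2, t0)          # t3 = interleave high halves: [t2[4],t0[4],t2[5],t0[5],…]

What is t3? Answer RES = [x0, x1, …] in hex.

RES = [ 0xe6  0x2c  0x2c  0x81  0xbb  0x23  0x4c  0xd2 ]

  t0: 4c bb 39 e6 2c 81 23 d2
  t1: 4c bb 2c e6 a0 81 e8 d9
  t2: d9 e8 81 a0 e6 2c bb 4c
  t3: e6 2c 2c 81 bb 23 4c d2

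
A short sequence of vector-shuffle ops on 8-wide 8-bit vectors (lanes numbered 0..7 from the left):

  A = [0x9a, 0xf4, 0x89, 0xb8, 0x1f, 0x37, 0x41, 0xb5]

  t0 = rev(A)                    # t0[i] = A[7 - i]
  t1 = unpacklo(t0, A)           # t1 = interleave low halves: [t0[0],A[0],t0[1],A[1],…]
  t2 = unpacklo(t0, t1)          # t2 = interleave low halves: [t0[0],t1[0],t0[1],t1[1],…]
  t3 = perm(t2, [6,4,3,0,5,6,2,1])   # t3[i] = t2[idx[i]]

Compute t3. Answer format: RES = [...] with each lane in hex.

→ t0 |b5|41|37|1f|b8|89|f4|9a|
→ t1 |b5|9a|41|f4|37|89|1f|b8|
→ t2 |b5|b5|41|9a|37|41|1f|f4|
→ t3 |1f|37|9a|b5|41|1f|41|b5|

RES = [0x1f, 0x37, 0x9a, 0xb5, 0x41, 0x1f, 0x41, 0xb5]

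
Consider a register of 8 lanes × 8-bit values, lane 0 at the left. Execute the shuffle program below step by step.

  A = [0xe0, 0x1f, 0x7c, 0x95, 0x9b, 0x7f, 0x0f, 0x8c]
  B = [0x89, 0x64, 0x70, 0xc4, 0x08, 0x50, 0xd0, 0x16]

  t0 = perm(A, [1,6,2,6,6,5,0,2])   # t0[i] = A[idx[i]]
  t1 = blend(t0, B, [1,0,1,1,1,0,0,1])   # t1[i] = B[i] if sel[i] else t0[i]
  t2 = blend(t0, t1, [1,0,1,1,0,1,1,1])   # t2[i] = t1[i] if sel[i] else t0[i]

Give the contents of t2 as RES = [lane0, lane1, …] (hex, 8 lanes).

RES = [ 0x89  0x0f  0x70  0xc4  0x0f  0x7f  0xe0  0x16 ]

t0 = [0x1f, 0x0f, 0x7c, 0x0f, 0x0f, 0x7f, 0xe0, 0x7c]
t1 = [0x89, 0x0f, 0x70, 0xc4, 0x08, 0x7f, 0xe0, 0x16]
t2 = [0x89, 0x0f, 0x70, 0xc4, 0x0f, 0x7f, 0xe0, 0x16]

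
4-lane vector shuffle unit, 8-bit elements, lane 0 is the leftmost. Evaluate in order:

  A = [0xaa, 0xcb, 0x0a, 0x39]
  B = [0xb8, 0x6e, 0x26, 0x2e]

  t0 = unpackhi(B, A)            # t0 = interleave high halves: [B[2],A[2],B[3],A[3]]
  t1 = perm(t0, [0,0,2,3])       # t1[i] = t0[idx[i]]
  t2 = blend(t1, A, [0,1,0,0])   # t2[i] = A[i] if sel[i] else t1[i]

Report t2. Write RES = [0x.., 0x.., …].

→ t0 |26|0a|2e|39|
→ t1 |26|26|2e|39|
→ t2 |26|cb|2e|39|

RES = [0x26, 0xcb, 0x2e, 0x39]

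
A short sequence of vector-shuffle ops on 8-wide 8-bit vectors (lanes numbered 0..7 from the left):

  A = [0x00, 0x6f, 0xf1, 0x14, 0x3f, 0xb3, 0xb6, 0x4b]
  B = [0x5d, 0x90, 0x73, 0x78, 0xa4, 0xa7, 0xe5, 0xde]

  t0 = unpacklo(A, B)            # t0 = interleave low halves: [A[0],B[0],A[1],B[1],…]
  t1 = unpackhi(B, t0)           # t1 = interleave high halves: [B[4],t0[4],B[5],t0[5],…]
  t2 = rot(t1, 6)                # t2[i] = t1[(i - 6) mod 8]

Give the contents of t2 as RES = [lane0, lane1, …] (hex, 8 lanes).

RES = [0xa7, 0x73, 0xe5, 0x14, 0xde, 0x78, 0xa4, 0xf1]

  t0: 00 5d 6f 90 f1 73 14 78
  t1: a4 f1 a7 73 e5 14 de 78
  t2: a7 73 e5 14 de 78 a4 f1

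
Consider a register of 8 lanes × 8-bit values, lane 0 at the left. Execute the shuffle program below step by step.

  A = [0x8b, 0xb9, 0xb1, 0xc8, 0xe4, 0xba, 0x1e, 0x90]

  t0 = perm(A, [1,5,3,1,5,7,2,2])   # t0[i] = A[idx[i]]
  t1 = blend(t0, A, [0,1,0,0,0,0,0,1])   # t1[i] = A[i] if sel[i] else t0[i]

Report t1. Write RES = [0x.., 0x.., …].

RES = [ 0xb9  0xb9  0xc8  0xb9  0xba  0x90  0xb1  0x90 ]

t0 = [0xb9, 0xba, 0xc8, 0xb9, 0xba, 0x90, 0xb1, 0xb1]
t1 = [0xb9, 0xb9, 0xc8, 0xb9, 0xba, 0x90, 0xb1, 0x90]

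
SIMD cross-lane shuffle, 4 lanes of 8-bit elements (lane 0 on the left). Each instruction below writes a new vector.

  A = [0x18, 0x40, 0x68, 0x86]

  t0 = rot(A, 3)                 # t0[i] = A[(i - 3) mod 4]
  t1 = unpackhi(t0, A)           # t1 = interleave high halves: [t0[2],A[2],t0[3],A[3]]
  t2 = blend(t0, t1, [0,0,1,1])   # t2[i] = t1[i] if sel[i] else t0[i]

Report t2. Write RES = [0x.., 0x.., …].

t0 = [0x40, 0x68, 0x86, 0x18]
t1 = [0x86, 0x68, 0x18, 0x86]
t2 = [0x40, 0x68, 0x18, 0x86]

RES = [ 0x40  0x68  0x18  0x86 ]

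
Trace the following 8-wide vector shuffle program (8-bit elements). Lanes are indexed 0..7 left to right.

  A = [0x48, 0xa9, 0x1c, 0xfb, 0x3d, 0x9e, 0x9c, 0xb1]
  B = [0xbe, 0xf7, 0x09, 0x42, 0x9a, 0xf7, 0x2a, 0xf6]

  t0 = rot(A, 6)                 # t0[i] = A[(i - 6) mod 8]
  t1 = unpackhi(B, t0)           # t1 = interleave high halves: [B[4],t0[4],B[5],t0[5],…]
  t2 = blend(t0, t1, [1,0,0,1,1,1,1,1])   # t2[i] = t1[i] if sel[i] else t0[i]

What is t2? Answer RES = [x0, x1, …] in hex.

RES = [ 0x9a  0xfb  0x3d  0xb1  0x2a  0x48  0xf6  0xa9 ]

t0 = [0x1c, 0xfb, 0x3d, 0x9e, 0x9c, 0xb1, 0x48, 0xa9]
t1 = [0x9a, 0x9c, 0xf7, 0xb1, 0x2a, 0x48, 0xf6, 0xa9]
t2 = [0x9a, 0xfb, 0x3d, 0xb1, 0x2a, 0x48, 0xf6, 0xa9]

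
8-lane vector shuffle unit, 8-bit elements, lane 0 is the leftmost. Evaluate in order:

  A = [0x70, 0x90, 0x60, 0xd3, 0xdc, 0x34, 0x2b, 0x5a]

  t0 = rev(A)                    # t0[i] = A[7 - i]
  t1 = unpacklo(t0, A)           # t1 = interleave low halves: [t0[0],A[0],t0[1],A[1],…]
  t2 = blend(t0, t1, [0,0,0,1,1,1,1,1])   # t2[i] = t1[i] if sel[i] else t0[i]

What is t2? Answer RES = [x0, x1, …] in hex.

→ t0 |5a|2b|34|dc|d3|60|90|70|
→ t1 |5a|70|2b|90|34|60|dc|d3|
→ t2 |5a|2b|34|90|34|60|dc|d3|

RES = [ 0x5a  0x2b  0x34  0x90  0x34  0x60  0xdc  0xd3 ]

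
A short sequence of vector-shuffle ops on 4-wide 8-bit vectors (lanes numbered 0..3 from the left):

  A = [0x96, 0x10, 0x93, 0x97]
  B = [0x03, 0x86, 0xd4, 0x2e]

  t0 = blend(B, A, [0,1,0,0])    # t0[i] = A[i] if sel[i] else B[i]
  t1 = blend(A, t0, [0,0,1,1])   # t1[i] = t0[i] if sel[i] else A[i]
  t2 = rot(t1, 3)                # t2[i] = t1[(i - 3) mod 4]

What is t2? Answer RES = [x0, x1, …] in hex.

t0 = [0x03, 0x10, 0xd4, 0x2e]
t1 = [0x96, 0x10, 0xd4, 0x2e]
t2 = [0x10, 0xd4, 0x2e, 0x96]

RES = [ 0x10  0xd4  0x2e  0x96 ]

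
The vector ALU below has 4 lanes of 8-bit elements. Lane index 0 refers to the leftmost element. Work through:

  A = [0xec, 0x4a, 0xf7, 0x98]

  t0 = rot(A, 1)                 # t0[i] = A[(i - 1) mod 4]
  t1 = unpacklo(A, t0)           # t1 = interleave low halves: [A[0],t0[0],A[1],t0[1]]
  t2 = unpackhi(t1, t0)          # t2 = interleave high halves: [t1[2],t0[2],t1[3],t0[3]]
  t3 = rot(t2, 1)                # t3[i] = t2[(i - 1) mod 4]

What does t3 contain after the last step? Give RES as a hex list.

RES = [0xf7, 0x4a, 0x4a, 0xec]

  t0: 98 ec 4a f7
  t1: ec 98 4a ec
  t2: 4a 4a ec f7
  t3: f7 4a 4a ec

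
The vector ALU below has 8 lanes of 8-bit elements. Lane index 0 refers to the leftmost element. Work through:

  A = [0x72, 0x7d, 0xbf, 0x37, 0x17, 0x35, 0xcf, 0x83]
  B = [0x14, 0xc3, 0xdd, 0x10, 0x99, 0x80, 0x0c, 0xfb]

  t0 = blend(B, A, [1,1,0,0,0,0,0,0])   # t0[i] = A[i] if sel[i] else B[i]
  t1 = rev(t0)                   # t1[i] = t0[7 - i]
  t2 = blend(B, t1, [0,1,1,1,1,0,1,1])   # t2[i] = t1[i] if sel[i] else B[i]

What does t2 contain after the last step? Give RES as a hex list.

RES = [0x14, 0x0c, 0x80, 0x99, 0x10, 0x80, 0x7d, 0x72]

t0 = [0x72, 0x7d, 0xdd, 0x10, 0x99, 0x80, 0x0c, 0xfb]
t1 = [0xfb, 0x0c, 0x80, 0x99, 0x10, 0xdd, 0x7d, 0x72]
t2 = [0x14, 0x0c, 0x80, 0x99, 0x10, 0x80, 0x7d, 0x72]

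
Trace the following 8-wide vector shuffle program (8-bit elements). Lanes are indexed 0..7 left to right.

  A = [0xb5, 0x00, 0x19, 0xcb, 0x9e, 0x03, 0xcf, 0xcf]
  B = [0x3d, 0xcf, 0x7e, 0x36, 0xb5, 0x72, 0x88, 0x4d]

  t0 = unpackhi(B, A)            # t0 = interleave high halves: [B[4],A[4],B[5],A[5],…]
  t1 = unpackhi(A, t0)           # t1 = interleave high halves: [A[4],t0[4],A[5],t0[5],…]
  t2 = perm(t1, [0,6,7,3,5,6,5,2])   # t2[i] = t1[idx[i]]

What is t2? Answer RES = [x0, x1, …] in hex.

RES = [0x9e, 0xcf, 0xcf, 0xcf, 0x4d, 0xcf, 0x4d, 0x03]

  t0: b5 9e 72 03 88 cf 4d cf
  t1: 9e 88 03 cf cf 4d cf cf
  t2: 9e cf cf cf 4d cf 4d 03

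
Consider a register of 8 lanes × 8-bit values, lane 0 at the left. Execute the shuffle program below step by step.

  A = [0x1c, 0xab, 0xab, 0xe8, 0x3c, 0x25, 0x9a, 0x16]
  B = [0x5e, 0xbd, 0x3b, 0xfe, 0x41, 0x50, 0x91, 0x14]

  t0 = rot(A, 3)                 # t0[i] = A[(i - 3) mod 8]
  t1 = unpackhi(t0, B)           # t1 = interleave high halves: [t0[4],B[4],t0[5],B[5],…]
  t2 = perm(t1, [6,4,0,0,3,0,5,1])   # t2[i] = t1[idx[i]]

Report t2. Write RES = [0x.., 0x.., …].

RES = [0x3c, 0xe8, 0xab, 0xab, 0x50, 0xab, 0x91, 0x41]

→ t0 |25|9a|16|1c|ab|ab|e8|3c|
→ t1 |ab|41|ab|50|e8|91|3c|14|
→ t2 |3c|e8|ab|ab|50|ab|91|41|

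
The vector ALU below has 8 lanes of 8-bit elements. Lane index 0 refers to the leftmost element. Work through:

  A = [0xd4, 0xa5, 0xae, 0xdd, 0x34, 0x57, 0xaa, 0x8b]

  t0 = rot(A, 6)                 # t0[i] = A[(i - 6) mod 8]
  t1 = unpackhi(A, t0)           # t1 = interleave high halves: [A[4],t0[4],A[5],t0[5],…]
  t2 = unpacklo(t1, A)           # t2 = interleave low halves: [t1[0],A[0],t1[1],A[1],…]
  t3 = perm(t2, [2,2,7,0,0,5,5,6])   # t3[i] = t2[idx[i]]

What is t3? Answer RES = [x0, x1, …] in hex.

RES = [ 0xaa  0xaa  0xdd  0x34  0x34  0xae  0xae  0x8b ]

t0 = [0xae, 0xdd, 0x34, 0x57, 0xaa, 0x8b, 0xd4, 0xa5]
t1 = [0x34, 0xaa, 0x57, 0x8b, 0xaa, 0xd4, 0x8b, 0xa5]
t2 = [0x34, 0xd4, 0xaa, 0xa5, 0x57, 0xae, 0x8b, 0xdd]
t3 = [0xaa, 0xaa, 0xdd, 0x34, 0x34, 0xae, 0xae, 0x8b]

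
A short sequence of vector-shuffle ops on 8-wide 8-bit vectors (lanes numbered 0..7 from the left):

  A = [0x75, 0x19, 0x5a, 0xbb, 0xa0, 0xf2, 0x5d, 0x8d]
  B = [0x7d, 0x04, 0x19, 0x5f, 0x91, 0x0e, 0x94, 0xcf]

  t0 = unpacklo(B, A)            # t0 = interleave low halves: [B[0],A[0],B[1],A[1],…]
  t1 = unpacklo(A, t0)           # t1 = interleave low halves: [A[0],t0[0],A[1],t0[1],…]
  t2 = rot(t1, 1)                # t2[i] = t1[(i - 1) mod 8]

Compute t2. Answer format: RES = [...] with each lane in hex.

t0 = [0x7d, 0x75, 0x04, 0x19, 0x19, 0x5a, 0x5f, 0xbb]
t1 = [0x75, 0x7d, 0x19, 0x75, 0x5a, 0x04, 0xbb, 0x19]
t2 = [0x19, 0x75, 0x7d, 0x19, 0x75, 0x5a, 0x04, 0xbb]

RES = [ 0x19  0x75  0x7d  0x19  0x75  0x5a  0x04  0xbb ]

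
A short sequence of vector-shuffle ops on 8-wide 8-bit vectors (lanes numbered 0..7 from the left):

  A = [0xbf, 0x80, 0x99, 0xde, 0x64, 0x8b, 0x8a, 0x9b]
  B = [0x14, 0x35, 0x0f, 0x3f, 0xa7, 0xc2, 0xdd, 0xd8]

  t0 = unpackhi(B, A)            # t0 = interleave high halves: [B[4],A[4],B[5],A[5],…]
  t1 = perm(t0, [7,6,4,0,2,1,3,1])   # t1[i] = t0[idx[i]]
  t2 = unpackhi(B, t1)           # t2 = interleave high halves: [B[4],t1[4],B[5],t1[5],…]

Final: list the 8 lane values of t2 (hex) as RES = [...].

RES = [ 0xa7  0xc2  0xc2  0x64  0xdd  0x8b  0xd8  0x64 ]

t0 = [0xa7, 0x64, 0xc2, 0x8b, 0xdd, 0x8a, 0xd8, 0x9b]
t1 = [0x9b, 0xd8, 0xdd, 0xa7, 0xc2, 0x64, 0x8b, 0x64]
t2 = [0xa7, 0xc2, 0xc2, 0x64, 0xdd, 0x8b, 0xd8, 0x64]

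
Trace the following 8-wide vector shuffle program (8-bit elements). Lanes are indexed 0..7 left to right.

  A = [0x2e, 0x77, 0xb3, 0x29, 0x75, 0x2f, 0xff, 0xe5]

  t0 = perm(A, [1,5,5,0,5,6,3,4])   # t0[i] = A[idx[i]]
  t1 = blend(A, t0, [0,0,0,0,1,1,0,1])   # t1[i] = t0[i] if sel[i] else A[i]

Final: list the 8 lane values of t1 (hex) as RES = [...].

→ t0 |77|2f|2f|2e|2f|ff|29|75|
→ t1 |2e|77|b3|29|2f|ff|ff|75|

RES = [ 0x2e  0x77  0xb3  0x29  0x2f  0xff  0xff  0x75 ]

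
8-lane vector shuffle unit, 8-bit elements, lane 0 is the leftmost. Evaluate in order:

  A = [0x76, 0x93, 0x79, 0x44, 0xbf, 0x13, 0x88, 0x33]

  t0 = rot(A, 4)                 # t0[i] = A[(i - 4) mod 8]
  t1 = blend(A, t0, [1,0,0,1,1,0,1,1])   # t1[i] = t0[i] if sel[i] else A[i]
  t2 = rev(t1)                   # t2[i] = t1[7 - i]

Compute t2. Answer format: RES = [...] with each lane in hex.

RES = [0x44, 0x79, 0x13, 0x76, 0x33, 0x79, 0x93, 0xbf]

→ t0 |bf|13|88|33|76|93|79|44|
→ t1 |bf|93|79|33|76|13|79|44|
→ t2 |44|79|13|76|33|79|93|bf|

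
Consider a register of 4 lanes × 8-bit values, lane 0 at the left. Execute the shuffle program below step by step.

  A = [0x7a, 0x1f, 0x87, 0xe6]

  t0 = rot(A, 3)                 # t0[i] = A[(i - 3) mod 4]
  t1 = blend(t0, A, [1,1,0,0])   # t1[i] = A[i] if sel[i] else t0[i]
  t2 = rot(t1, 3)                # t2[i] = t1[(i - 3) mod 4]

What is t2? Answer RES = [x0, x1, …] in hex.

t0 = [0x1f, 0x87, 0xe6, 0x7a]
t1 = [0x7a, 0x1f, 0xe6, 0x7a]
t2 = [0x1f, 0xe6, 0x7a, 0x7a]

RES = [ 0x1f  0xe6  0x7a  0x7a ]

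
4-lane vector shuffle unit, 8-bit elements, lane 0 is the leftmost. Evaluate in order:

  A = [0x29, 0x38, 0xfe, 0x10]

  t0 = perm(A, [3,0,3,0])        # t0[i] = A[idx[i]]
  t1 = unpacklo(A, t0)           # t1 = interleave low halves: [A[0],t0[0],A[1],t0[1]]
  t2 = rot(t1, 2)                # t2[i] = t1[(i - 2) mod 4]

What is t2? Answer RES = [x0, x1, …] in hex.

RES = [0x38, 0x29, 0x29, 0x10]

→ t0 |10|29|10|29|
→ t1 |29|10|38|29|
→ t2 |38|29|29|10|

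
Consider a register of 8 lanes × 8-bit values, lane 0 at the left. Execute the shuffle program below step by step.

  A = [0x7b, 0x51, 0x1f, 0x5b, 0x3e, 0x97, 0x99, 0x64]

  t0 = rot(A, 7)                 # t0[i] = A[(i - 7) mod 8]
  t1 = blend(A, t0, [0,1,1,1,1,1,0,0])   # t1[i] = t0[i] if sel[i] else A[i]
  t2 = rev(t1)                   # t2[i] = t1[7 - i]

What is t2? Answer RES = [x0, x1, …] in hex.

t0 = [0x51, 0x1f, 0x5b, 0x3e, 0x97, 0x99, 0x64, 0x7b]
t1 = [0x7b, 0x1f, 0x5b, 0x3e, 0x97, 0x99, 0x99, 0x64]
t2 = [0x64, 0x99, 0x99, 0x97, 0x3e, 0x5b, 0x1f, 0x7b]

RES = [ 0x64  0x99  0x99  0x97  0x3e  0x5b  0x1f  0x7b ]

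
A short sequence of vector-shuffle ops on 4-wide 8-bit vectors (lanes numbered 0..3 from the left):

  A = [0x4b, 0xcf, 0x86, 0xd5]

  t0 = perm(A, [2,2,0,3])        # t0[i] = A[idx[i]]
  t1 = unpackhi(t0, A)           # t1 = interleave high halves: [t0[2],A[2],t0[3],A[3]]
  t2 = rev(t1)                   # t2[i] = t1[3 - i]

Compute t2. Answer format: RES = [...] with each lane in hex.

RES = [0xd5, 0xd5, 0x86, 0x4b]

  t0: 86 86 4b d5
  t1: 4b 86 d5 d5
  t2: d5 d5 86 4b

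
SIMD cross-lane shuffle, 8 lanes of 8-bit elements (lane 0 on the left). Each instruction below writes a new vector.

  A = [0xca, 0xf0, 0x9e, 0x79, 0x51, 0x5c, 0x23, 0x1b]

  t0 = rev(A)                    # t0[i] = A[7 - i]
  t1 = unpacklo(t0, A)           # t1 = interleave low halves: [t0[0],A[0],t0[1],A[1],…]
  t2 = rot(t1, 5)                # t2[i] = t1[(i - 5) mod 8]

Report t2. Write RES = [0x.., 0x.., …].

  t0: 1b 23 5c 51 79 9e f0 ca
  t1: 1b ca 23 f0 5c 9e 51 79
  t2: f0 5c 9e 51 79 1b ca 23

RES = [ 0xf0  0x5c  0x9e  0x51  0x79  0x1b  0xca  0x23 ]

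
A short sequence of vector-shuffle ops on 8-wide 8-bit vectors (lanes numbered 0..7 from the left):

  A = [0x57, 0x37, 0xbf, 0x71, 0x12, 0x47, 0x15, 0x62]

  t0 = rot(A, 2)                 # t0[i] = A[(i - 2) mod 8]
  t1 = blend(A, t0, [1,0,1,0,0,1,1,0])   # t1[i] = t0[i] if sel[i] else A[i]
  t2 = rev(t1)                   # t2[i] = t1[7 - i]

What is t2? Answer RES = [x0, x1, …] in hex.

RES = [ 0x62  0x12  0x71  0x12  0x71  0x57  0x37  0x15 ]

→ t0 |15|62|57|37|bf|71|12|47|
→ t1 |15|37|57|71|12|71|12|62|
→ t2 |62|12|71|12|71|57|37|15|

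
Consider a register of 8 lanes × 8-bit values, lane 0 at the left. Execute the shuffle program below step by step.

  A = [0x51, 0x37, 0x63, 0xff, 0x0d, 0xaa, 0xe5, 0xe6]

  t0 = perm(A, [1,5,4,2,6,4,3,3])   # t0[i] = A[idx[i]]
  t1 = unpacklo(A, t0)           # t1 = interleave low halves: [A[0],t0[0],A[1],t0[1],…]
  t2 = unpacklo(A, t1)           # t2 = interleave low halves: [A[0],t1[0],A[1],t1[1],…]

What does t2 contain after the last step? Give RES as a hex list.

RES = [ 0x51  0x51  0x37  0x37  0x63  0x37  0xff  0xaa ]

  t0: 37 aa 0d 63 e5 0d ff ff
  t1: 51 37 37 aa 63 0d ff 63
  t2: 51 51 37 37 63 37 ff aa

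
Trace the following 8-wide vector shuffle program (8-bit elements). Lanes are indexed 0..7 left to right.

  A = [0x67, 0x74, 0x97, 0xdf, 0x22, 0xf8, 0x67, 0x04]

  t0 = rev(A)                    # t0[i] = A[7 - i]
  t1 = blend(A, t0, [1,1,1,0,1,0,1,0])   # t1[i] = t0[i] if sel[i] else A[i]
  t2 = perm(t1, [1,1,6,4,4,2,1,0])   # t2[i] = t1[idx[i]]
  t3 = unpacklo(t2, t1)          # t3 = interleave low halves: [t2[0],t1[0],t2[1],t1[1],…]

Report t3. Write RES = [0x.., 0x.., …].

t0 = [0x04, 0x67, 0xf8, 0x22, 0xdf, 0x97, 0x74, 0x67]
t1 = [0x04, 0x67, 0xf8, 0xdf, 0xdf, 0xf8, 0x74, 0x04]
t2 = [0x67, 0x67, 0x74, 0xdf, 0xdf, 0xf8, 0x67, 0x04]
t3 = [0x67, 0x04, 0x67, 0x67, 0x74, 0xf8, 0xdf, 0xdf]

RES = [ 0x67  0x04  0x67  0x67  0x74  0xf8  0xdf  0xdf ]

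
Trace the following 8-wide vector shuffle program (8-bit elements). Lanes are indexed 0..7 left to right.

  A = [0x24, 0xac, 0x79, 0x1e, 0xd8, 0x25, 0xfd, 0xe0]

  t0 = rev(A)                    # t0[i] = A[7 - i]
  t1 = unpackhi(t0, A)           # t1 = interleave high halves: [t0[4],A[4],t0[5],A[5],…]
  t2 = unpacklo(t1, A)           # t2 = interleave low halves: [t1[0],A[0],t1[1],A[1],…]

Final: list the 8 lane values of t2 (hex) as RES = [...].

→ t0 |e0|fd|25|d8|1e|79|ac|24|
→ t1 |1e|d8|79|25|ac|fd|24|e0|
→ t2 |1e|24|d8|ac|79|79|25|1e|

RES = [ 0x1e  0x24  0xd8  0xac  0x79  0x79  0x25  0x1e ]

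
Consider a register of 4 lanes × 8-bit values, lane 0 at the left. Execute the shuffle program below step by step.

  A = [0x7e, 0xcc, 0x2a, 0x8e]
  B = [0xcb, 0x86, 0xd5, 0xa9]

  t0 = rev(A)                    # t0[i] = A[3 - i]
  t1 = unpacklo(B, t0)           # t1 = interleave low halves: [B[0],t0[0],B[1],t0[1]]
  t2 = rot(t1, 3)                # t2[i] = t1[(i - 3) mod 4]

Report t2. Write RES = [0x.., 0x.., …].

RES = [ 0x8e  0x86  0x2a  0xcb ]

  t0: 8e 2a cc 7e
  t1: cb 8e 86 2a
  t2: 8e 86 2a cb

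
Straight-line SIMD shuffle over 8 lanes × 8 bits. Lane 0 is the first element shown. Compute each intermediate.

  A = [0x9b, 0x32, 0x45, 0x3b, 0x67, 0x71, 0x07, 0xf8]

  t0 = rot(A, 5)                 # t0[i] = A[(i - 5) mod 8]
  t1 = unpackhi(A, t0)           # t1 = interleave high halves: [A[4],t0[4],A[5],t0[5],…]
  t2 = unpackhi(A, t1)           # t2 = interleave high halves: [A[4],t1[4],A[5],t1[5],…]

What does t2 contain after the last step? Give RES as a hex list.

RES = [0x67, 0x07, 0x71, 0x32, 0x07, 0xf8, 0xf8, 0x45]

→ t0 |3b|67|71|07|f8|9b|32|45|
→ t1 |67|f8|71|9b|07|32|f8|45|
→ t2 |67|07|71|32|07|f8|f8|45|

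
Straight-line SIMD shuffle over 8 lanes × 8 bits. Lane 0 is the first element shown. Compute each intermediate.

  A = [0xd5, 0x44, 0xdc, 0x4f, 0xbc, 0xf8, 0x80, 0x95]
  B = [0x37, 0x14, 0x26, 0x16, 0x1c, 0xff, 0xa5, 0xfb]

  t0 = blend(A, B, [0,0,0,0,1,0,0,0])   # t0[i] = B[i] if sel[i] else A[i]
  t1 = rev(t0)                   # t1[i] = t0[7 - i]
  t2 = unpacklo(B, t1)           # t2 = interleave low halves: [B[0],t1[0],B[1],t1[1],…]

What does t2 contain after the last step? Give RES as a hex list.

RES = [0x37, 0x95, 0x14, 0x80, 0x26, 0xf8, 0x16, 0x1c]

→ t0 |d5|44|dc|4f|1c|f8|80|95|
→ t1 |95|80|f8|1c|4f|dc|44|d5|
→ t2 |37|95|14|80|26|f8|16|1c|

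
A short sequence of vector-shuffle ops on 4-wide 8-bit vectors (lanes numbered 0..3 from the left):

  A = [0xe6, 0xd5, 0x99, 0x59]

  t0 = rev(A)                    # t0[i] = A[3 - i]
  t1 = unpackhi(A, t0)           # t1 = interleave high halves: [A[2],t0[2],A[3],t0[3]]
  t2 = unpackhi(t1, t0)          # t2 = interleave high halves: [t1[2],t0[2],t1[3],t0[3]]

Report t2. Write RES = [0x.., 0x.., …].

RES = [ 0x59  0xd5  0xe6  0xe6 ]

t0 = [0x59, 0x99, 0xd5, 0xe6]
t1 = [0x99, 0xd5, 0x59, 0xe6]
t2 = [0x59, 0xd5, 0xe6, 0xe6]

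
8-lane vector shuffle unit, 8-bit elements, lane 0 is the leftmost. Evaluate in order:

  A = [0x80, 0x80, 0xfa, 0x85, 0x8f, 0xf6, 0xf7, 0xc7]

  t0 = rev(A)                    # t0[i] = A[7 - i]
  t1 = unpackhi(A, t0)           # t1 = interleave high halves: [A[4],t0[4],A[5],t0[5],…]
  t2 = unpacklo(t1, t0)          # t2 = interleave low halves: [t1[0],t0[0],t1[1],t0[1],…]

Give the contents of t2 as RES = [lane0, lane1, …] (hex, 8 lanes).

RES = [ 0x8f  0xc7  0x85  0xf7  0xf6  0xf6  0xfa  0x8f ]

t0 = [0xc7, 0xf7, 0xf6, 0x8f, 0x85, 0xfa, 0x80, 0x80]
t1 = [0x8f, 0x85, 0xf6, 0xfa, 0xf7, 0x80, 0xc7, 0x80]
t2 = [0x8f, 0xc7, 0x85, 0xf7, 0xf6, 0xf6, 0xfa, 0x8f]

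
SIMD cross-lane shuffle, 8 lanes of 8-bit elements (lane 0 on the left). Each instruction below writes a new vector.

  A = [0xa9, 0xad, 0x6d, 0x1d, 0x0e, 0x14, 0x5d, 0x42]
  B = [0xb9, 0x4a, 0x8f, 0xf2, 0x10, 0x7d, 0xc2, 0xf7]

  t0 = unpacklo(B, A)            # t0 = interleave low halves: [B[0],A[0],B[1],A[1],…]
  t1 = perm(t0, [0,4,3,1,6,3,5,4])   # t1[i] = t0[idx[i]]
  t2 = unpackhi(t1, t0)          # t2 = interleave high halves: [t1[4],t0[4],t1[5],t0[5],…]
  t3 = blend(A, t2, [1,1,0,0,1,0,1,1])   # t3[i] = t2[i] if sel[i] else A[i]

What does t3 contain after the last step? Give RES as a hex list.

t0 = [0xb9, 0xa9, 0x4a, 0xad, 0x8f, 0x6d, 0xf2, 0x1d]
t1 = [0xb9, 0x8f, 0xad, 0xa9, 0xf2, 0xad, 0x6d, 0x8f]
t2 = [0xf2, 0x8f, 0xad, 0x6d, 0x6d, 0xf2, 0x8f, 0x1d]
t3 = [0xf2, 0x8f, 0x6d, 0x1d, 0x6d, 0x14, 0x8f, 0x1d]

RES = [0xf2, 0x8f, 0x6d, 0x1d, 0x6d, 0x14, 0x8f, 0x1d]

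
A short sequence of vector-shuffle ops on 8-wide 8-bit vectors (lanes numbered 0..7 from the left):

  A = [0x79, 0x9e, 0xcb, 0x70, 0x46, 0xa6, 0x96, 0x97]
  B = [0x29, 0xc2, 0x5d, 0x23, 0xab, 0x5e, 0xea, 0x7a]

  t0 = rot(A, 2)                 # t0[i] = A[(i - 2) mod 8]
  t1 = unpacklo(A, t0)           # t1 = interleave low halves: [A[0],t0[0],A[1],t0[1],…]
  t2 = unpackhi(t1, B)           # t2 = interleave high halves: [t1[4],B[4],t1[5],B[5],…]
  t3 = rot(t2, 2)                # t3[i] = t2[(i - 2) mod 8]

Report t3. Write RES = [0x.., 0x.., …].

t0 = [0x96, 0x97, 0x79, 0x9e, 0xcb, 0x70, 0x46, 0xa6]
t1 = [0x79, 0x96, 0x9e, 0x97, 0xcb, 0x79, 0x70, 0x9e]
t2 = [0xcb, 0xab, 0x79, 0x5e, 0x70, 0xea, 0x9e, 0x7a]
t3 = [0x9e, 0x7a, 0xcb, 0xab, 0x79, 0x5e, 0x70, 0xea]

RES = [0x9e, 0x7a, 0xcb, 0xab, 0x79, 0x5e, 0x70, 0xea]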